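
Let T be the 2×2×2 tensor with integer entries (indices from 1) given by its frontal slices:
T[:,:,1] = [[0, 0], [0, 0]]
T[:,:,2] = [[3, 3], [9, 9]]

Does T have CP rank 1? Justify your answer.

Yes

If T = a ∘ b ∘ c then every fibre of T is a multiple of the corresponding factor, so read the factors off the fibres through the nonzero entry T[1,1,2] = 3.
The mode-1 fibre T[:,1,2] = [3, 9] gives a = [1, 3] (primitive direction); the mode-2 fibre T[1,:,2] = [3, 3] gives b = [1, 1]; then c[k] = T[1,1,k] / (a[1]·b[1]) = [0, 3] / 1 = [0, 3].
Expanding [1, 3] ∘ [1, 1] ∘ [0, 3] reproduces all 8 entries of T, so T = [1, 3] ∘ [1, 1] ∘ [0, 3] and rank(T) ≤ 1.
Equivalently every frontal slice T[:,:,k] is c[k] times the rank-1 matrix [1, 3] ∘ [1, 1]. So T has rank 1 (it is nonzero).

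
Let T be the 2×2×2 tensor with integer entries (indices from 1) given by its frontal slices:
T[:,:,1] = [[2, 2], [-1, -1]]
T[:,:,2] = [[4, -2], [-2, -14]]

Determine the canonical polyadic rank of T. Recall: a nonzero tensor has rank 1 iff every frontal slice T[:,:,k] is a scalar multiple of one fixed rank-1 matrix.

Lower bound: the mode-1 unfolding of T (rows indexed by i, columns by (j,k) = (1,1), (1,2), (2,1), (2,2)) is [[2, 4, 2, -2], [-1, -2, -1, -14]].
There the 2×2 minor on rows i ∈ {1, 2}, columns (j,k) ∈ {(1,1), (2,2)} is det [[2, -2], [-1, -14]] = -30 ≠ 0, so this unfolding has rank ≥ 2; CP rank is at least every unfolding rank, so rank(T) ≥ 2. (Unfolding ranks only ever bound the CP rank from below — rank(T) can be strictly larger than all of them — so the matching upper bound has to come from an explicit 2-term decomposition.)
Upper bound — finding two terms. Write S_k = T[:,:,k] for the frontal slices: S₁ = [[2, 2], [-1, -1]], S₂ = [[4, -2], [-2, -14]].
If T = a₁ ⊗ b₁ ⊗ c₁ + a₂ ⊗ b₂ ⊗ c₂ then each S_k = c₁[k]·a₁b₁ᵀ + c₂[k]·a₂b₂ᵀ. S₁ and S₂ are linearly independent, so a₁b₁ᵀ and a₂b₂ᵀ must span the same plane of matrices: they are the rank-1 matrices of the form x·S₁ + y·S₂.
det(x·S₁ + y·S₂) is −30·xy − 60·y² = (-30)·(x + 2·y)(y), vanishing at (x:y) = (2:-1) and (1:0).
M₁ = 2·S₁ − S₂ = [[0, 6], [0, 12]] = 6·(1, 2)(0, 1)ᵀ and M₂ = S₁ = [[2, 2], [-1, -1]] = (2, -1)(1, 1)ᵀ, so take a₁ = (1, 2), b₁ = (0, 1), a₂ = (2, -1), b₂ = (1, 1).
Each slice is an integer combination of E₁ = a₁b₁ᵀ and E₂ = a₂b₂ᵀ: S₁ = E₂, S₂ = −6·E₁ + 2·E₂; reading off coefficients, c₁ = (0, -6) and c₂ = (1, 2).
Hence T = (1, 2) ⊗ (0, 1) ⊗ (0, -6) + (2, -1) ⊗ (1, 1) ⊗ (1, 2), so rank(T) ≤ 2.
These bounds meet, so rank(T) = 2.
Check entry T[1,2,2] = -2: (1)·(1)·(-6) + (2)·(1)·(2) = -2.

2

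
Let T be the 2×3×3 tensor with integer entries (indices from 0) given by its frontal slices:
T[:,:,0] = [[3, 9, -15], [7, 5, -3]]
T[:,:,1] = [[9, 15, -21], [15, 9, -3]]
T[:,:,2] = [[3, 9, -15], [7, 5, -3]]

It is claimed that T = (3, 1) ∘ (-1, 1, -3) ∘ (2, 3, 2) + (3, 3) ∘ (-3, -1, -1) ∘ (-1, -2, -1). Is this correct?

Yes

Reconstruct entrywise from the claimed factors. For example, T[1,2,2] = -3 and Σₗ aₗ[1]bₗ[2]cₗ[2] = (1)·(-3)·(2) + (3)·(-1)·(-1) = -3; checking all 18 entries, every one matches. The claim holds.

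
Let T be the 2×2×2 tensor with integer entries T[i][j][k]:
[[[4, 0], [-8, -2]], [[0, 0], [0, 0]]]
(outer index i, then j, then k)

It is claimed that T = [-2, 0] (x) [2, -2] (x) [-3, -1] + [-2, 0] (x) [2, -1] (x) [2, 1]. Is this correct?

Reconstruct entrywise from the claimed factors. For example, T[1,1,0] = 0 and Σₗ aₗ[1]bₗ[1]cₗ[0] = (0)·(-2)·(-3) + (0)·(-1)·(2) = 0; checking all 8 entries, every one matches. The claim holds.

Yes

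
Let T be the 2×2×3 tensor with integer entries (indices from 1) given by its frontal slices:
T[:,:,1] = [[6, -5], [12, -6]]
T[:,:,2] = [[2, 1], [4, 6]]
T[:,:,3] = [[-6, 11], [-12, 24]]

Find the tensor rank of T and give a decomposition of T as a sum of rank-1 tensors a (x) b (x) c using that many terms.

Lower bound: in the mode-1 unfolding of T (rows indexed by i, columns by (j,k)) the 2×2 minor on rows i ∈ {1, 2}, columns (j,k) ∈ {(1,1), (2,1)} is det [[6, -5], [12, -6]] = 24 ≠ 0, so that unfolding has rank ≥ 2 and hence rank(T) ≥ 2 (CP rank is at least every unfolding rank, though it can be larger).
Upper bound: with S_k = T[:,:,k], the two rank-1 terms a₁b₁ᵀ, a₂b₂ᵀ are the rank-1 members of the pencil x·S₁ + y·S₂.
det(x·S₁ + y·S₂) is 24·x² + 32·xy + 8·y² = 8·(x + y)(3·x + y), vanishing at (x:y) = (1:-1) and (1:-3).
M₁ = S₁ − S₂ = [[4, -6], [8, -12]] = 2·[1, 2][2, -3]ᵀ and M₂ = S₁ − 3·S₂ = [[0, -8], [0, -24]] = (-8)·[1, 3][0, 1]ᵀ, so take a₁ = [1, 2], b₁ = [2, -3], a₂ = [1, 3], b₂ = [0, 1].
Each slice is an integer combination of E₁ = a₁b₁ᵀ and E₂ = a₂b₂ᵀ: S₁ = 3·E₁ + 4·E₂, S₂ = E₁ + 4·E₂, S₃ = −3·E₁ + 2·E₂; reading off coefficients, c₁ = [3, 1, -3] and c₂ = [4, 4, 2].
Hence T = [1, 2] (x) [2, -3] (x) [3, 1, -3] + [1, 3] (x) [0, 1] (x) [4, 4, 2], so rank(T) ≤ 2.
These bounds meet, so rank(T) = 2.

rank(T) = 2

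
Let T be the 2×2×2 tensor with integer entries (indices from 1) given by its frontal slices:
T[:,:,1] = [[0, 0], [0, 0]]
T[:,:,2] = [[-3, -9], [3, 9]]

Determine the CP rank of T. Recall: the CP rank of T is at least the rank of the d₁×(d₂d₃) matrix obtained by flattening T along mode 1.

1

Lower bound: T ≠ 0 (e.g. T[1,1,2] = -3), so rank(T) ≥ 1.
Upper bound: if T = a ⊗ b ⊗ c then every fibre of T is a multiple of the corresponding factor, so read the factors off the fibres through the nonzero entry T[1,1,2] = -3.
The mode-1 fibre T[:,1,2] = [-3, 3] gives a = (1, -1) (primitive direction); the mode-2 fibre T[1,:,2] = [-3, -9] gives b = (1, 3); then c[k] = T[1,1,k] / (a[1]·b[1]) = [0, -3] / 1 = (0, -3).
Expanding (1, -1) ⊗ (1, 3) ⊗ (0, -3) reproduces all 8 entries of T, so T = (1, -1) ⊗ (1, 3) ⊗ (0, -3) and rank(T) ≤ 1.
These bounds meet, so rank(T) = 1.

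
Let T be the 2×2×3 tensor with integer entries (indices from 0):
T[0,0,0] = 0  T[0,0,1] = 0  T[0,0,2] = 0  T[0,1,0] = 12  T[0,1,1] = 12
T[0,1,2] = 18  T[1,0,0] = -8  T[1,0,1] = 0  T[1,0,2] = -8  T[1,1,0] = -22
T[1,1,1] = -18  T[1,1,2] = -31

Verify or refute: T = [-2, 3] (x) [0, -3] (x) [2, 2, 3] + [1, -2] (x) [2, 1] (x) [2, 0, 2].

No

Reconstruct entry (0,0,0) from the claimed factors: Σₗ aₗ[0]bₗ[0]cₗ[0] = (-2)·(0)·(2) + (1)·(2)·(2) = 4, but T[0,0,0] = 0. The claim is false.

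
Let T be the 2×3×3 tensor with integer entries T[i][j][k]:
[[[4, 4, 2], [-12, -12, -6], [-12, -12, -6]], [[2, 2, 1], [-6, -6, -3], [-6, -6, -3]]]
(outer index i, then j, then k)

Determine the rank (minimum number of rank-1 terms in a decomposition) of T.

Lower bound: T ≠ 0 (e.g. T[0,0,0] = 4), so rank(T) ≥ 1.
Upper bound: if T = a ⊗ b ⊗ c then every fibre of T is a multiple of the corresponding factor, so read the factors off the fibres through the nonzero entry T[0,0,0] = 4.
The mode-1 fibre T[:,0,0] = [4, 2] gives a = [2, 1] (primitive direction); the mode-2 fibre T[0,:,0] = [4, -12, -12] gives b = [1, -3, -3]; then c[k] = T[0,0,k] / (a[0]·b[0]) = [4, 4, 2] / 2 = [2, 2, 1].
Expanding [2, 1] ⊗ [1, -3, -3] ⊗ [2, 2, 1] reproduces all 18 entries of T, so T = [2, 1] ⊗ [1, -3, -3] ⊗ [2, 2, 1] and rank(T) ≤ 1.
These bounds meet, so rank(T) = 1.
Check entry T[0,1,0] = -12: (2)·(-3)·(2) = -12.

1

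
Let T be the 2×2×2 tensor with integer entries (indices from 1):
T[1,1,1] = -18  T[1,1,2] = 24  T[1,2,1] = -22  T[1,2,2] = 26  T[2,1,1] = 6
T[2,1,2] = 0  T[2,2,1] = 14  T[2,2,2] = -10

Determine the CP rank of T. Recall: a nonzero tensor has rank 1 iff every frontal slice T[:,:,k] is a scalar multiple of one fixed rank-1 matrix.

Lower bound: the mode-3 unfolding of T (rows indexed by k, columns by (i,j) = (1,1), (1,2), (2,1), (2,2)) is [[-18, -22, 6, 14], [24, 26, 0, -10]].
There the 2×2 minor on rows k ∈ {1, 2}, columns (i,j) ∈ {(1,1), (1,2)} is det [[-18, -22], [24, 26]] = 60 ≠ 0, so this unfolding has rank ≥ 2; CP rank is at least every unfolding rank, so rank(T) ≥ 2. (This is only a lower bound: in general the CP rank may exceed every unfolding rank, so we still need to exhibit 2 rank-1 terms summing to T.)
Upper bound — finding two terms. Write S_k = T[:,:,k] for the frontal slices: S₁ = [[-18, -22], [6, 14]], S₂ = [[24, 26], [0, -10]].
If T = a₁ (x) b₁ (x) c₁ + a₂ (x) b₂ (x) c₂ then each S_k = c₁[k]·a₁b₁ᵀ + c₂[k]·a₂b₂ᵀ. S₁ and S₂ are linearly independent, so a₁b₁ᵀ and a₂b₂ᵀ must span the same plane of matrices: they are the rank-1 matrices of the form x·S₁ + y·S₂.
det(x·S₁ + y·S₂) is −120·x² + 360·xy − 240·y² = (-120)·(x − 2·y)(x − y), vanishing at (x:y) = (2:1) and (1:1).
M₁ = 2·S₁ + S₂ = [[-12, -18], [12, 18]] = (-6)·[1, -1][2, 3]ᵀ and M₂ = S₁ + S₂ = [[6, 4], [6, 4]] = 2·[1, 1][3, 2]ᵀ, so take a₁ = [1, -1], b₁ = [2, 3], a₂ = [1, 1], b₂ = [3, 2].
Each slice is an integer combination of E₁ = a₁b₁ᵀ and E₂ = a₂b₂ᵀ: S₁ = −6·E₁ − 2·E₂, S₂ = 6·E₁ + 4·E₂; reading off coefficients, c₁ = [-6, 6] and c₂ = [-2, 4].
Hence T = [1, -1] (x) [2, 3] (x) [-6, 6] + [1, 1] (x) [3, 2] (x) [-2, 4], so rank(T) ≤ 2.
These bounds meet, so rank(T) = 2.
Check entry T[1,1,2] = 24: (1)·(2)·(6) + (1)·(3)·(4) = 24.

2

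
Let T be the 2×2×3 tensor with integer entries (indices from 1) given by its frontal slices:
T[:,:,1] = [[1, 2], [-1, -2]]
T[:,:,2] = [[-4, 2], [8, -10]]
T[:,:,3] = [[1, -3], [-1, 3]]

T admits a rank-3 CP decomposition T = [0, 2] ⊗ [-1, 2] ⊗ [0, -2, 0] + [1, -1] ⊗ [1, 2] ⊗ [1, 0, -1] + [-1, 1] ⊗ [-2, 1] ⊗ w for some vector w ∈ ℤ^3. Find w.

Subtract the known terms from T to get the rank-1 residual R = [-1, 1] ⊗ [-2, 1] ⊗ w, so R[i,j,k] = a[i]·b[j]·w[k]. Pick indices with nonzero a[1]·b[1] = (-1)·(-2) = 2. Only the fibre through (1,1,·) is needed: R[1,1,:] = T[1,1,:] − Σₗ aₗ[1]bₗ[1]cₗ = [1, -4, 1] − (0)·(-1)·[0, -2, 0] − (1)·(1)·[1, 0, -1] = [0, -4, 2]. Then w[k] = R[1,1,k] / 2 for each k, giving w = [0, -4, 2] / 2 = [0, -2, 1].

w = [0, -2, 1]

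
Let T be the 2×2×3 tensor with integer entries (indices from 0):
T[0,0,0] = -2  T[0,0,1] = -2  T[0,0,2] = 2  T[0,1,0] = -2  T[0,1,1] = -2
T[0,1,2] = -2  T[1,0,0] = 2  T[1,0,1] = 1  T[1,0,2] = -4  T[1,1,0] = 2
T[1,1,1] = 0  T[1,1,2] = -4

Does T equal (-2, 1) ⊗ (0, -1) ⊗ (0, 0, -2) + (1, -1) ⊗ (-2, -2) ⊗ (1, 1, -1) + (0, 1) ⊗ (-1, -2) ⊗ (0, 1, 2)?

Yes

Reconstruct entrywise from the claimed factors. For example, T[0,0,2] = 2 and Σₗ aₗ[0]bₗ[0]cₗ[2] = (-2)·(0)·(-2) + (1)·(-2)·(-1) + (0)·(-1)·(2) = 2; checking all 12 entries, every one matches. The claim holds.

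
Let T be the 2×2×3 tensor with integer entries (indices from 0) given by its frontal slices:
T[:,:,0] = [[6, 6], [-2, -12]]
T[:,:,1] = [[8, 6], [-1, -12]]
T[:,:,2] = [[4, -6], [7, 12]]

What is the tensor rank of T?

Lower bound: the mode-3 unfolding of T (rows indexed by k, columns by (i,j) = (0,0), (0,1), (1,0), (1,1)) is [[6, 6, -2, -12], [8, 6, -1, -12], [4, -6, 7, 12]].
There the 2×2 minor on rows k ∈ {0, 1}, columns (i,j) ∈ {(0,0), (0,1)} is det [[6, 6], [8, 6]] = -12 ≠ 0, so this unfolding has rank ≥ 2; CP rank is at least every unfolding rank, so rank(T) ≥ 2. (This is only a lower bound: in general the CP rank may exceed every unfolding rank, so we still need to exhibit 2 rank-1 terms summing to T.)
Upper bound — finding two terms. Write S_k = T[:,:,k] for the frontal slices: S₀ = [[6, 6], [-2, -12]], S₁ = [[8, 6], [-1, -12]], S₂ = [[4, -6], [7, 12]].
If T = a₁ ⊗ b₁ ⊗ c₁ + a₂ ⊗ b₂ ⊗ c₂ then each S_k = c₁[k]·a₁b₁ᵀ + c₂[k]·a₂b₂ᵀ. S₀ and S₁ are linearly independent, so a₁b₁ᵀ and a₂b₂ᵀ must span the same plane of matrices: they are the rank-1 matrices of the form x·S₀ + y·S₁.
det(x·S₀ + y·S₁) is −60·x² − 150·xy − 90·y² = (-30)·(2·x + 3·y)(x + y), vanishing at (x:y) = (3:-2) and (1:-1).
M₁ = 3·S₀ − 2·S₁ = [[2, 6], [-4, -12]] = 2·[1, -2][1, 3]ᵀ and M₂ = S₀ − S₁ = [[-2, 0], [-1, 0]] = −[2, 1][1, 0]ᵀ, so take a₁ = [1, -2], b₁ = [1, 3], a₂ = [2, 1], b₂ = [1, 0].
Each slice is an integer combination of E₁ = a₁b₁ᵀ and E₂ = a₂b₂ᵀ: S₀ = 2·E₁ + 2·E₂, S₁ = 2·E₁ + 3·E₂, S₂ = −2·E₁ + 3·E₂; reading off coefficients, c₁ = [2, 2, -2] and c₂ = [2, 3, 3].
Hence T = [1, -2] ⊗ [1, 3] ⊗ [2, 2, -2] + [2, 1] ⊗ [1, 0] ⊗ [2, 3, 3], so rank(T) ≤ 2.
These bounds meet, so rank(T) = 2.

2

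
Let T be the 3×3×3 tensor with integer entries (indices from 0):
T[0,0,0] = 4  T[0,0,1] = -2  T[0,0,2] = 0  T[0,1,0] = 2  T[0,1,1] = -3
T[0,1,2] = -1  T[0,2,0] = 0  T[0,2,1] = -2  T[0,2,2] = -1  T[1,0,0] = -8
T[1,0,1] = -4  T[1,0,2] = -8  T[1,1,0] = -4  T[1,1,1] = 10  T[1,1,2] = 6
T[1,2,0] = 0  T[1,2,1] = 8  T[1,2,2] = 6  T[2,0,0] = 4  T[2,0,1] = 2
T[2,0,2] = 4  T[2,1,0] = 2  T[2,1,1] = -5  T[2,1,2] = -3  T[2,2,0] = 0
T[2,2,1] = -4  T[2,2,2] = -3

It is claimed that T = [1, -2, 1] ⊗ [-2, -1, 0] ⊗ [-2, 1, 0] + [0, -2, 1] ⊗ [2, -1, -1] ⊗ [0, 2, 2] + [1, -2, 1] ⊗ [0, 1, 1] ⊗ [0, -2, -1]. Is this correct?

Reconstruct entrywise from the claimed factors. For example, T[1,1,2] = 6 and Σₗ aₗ[1]bₗ[1]cₗ[2] = (-2)·(-1)·(0) + (-2)·(-1)·(2) + (-2)·(1)·(-1) = 6; checking all 27 entries, every one matches. The claim holds.

Yes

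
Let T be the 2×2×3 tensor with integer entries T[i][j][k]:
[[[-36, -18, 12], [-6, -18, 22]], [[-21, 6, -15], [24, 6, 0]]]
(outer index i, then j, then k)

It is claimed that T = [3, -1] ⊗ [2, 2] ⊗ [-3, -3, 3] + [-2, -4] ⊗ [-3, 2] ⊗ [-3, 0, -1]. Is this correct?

Reconstruct entry (1,0,0) from the claimed factors: Σₗ aₗ[1]bₗ[0]cₗ[0] = (-1)·(2)·(-3) + (-4)·(-3)·(-3) = -30, but T[1,0,0] = -21. The claim is false.

No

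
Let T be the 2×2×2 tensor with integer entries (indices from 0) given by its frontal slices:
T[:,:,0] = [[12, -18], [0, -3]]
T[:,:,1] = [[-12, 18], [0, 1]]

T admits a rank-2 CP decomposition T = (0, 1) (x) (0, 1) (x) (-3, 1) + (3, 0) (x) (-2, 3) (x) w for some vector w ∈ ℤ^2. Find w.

w = (-2, 2)

Subtract the known terms from T to get the rank-1 residual R = (3, 0) (x) (-2, 3) (x) w, so R[i,j,k] = a[i]·b[j]·w[k]. Pick indices with nonzero a[0]·b[0] = (3)·(-2) = -6. Only the fibre through (0,0,·) is needed: R[0,0,:] = T[0,0,:] − Σₗ aₗ[0]bₗ[0]cₗ = [12, -12] − (0)·(0)·(-3, 1) = [12, -12]. Then w[k] = R[0,0,k] / -6 for each k, giving w = [12, -12] / -6 = (-2, 2).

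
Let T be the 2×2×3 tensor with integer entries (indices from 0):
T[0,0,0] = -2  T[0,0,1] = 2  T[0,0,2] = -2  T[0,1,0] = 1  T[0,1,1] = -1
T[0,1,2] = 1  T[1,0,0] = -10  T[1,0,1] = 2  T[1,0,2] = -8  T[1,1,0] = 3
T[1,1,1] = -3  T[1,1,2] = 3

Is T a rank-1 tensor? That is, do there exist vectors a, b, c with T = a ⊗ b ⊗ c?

No

The mode-2 unfolding of T (rows indexed by j, columns by (i,k) = (0,0), (0,1), (0,2), (1,0), (1,1), (1,2)) is [[-2, 2, -2, -10, 2, -8], [1, -1, 1, 3, -3, 3]].
There the 2×2 minor on rows j ∈ {0, 1}, columns (i,k) ∈ {(0,0), (1,0)} is det [[-2, -10], [1, 3]] = 4 ≠ 0, so this unfolding has rank ≥ 2; CP rank is at least every unfolding rank, so rank(T) ≥ 2.
In particular rank(T) ≥ 2 > 1, so T is not rank-1.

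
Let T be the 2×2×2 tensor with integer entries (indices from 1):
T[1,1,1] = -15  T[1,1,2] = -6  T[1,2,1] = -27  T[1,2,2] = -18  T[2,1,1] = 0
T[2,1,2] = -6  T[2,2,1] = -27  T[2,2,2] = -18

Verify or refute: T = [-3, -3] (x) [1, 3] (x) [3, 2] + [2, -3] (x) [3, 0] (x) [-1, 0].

Reconstruct entrywise from the claimed factors. For example, T[1,2,2] = -18 and Σₗ aₗ[1]bₗ[2]cₗ[2] = (-3)·(3)·(2) + (2)·(0)·(0) = -18; checking all 8 entries, every one matches. The claim holds.

Yes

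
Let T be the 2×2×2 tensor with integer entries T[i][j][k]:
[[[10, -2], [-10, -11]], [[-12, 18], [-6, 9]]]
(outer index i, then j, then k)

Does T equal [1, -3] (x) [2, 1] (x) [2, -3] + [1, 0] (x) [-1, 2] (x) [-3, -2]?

No

Reconstruct entry (0,0,0) from the claimed factors: Σₗ aₗ[0]bₗ[0]cₗ[0] = (1)·(2)·(2) + (1)·(-1)·(-3) = 7, but T[0,0,0] = 10. The claim is false.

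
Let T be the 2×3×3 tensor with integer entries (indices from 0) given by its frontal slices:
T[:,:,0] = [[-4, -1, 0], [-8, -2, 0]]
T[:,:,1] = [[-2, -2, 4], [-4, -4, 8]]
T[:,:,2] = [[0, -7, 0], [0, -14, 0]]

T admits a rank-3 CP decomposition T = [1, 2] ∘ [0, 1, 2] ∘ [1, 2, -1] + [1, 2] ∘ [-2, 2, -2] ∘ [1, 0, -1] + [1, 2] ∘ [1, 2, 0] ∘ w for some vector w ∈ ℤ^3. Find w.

Subtract the known terms from T to get the rank-1 residual R = [1, 2] ∘ [1, 2, 0] ∘ w, so R[i,j,k] = a[i]·b[j]·w[k]. Pick indices with nonzero a[0]·b[0] = (1)·(1) = 1. Only the fibre through (0,0,·) is needed: R[0,0,:] = T[0,0,:] − Σₗ aₗ[0]bₗ[0]cₗ = [-4, -2, 0] − (1)·(0)·[1, 2, -1] − (1)·(-2)·[1, 0, -1] = [-2, -2, -2]. Then w[k] = R[0,0,k] / 1 for each k, giving w = [-2, -2, -2] / 1 = [-2, -2, -2].

w = [-2, -2, -2]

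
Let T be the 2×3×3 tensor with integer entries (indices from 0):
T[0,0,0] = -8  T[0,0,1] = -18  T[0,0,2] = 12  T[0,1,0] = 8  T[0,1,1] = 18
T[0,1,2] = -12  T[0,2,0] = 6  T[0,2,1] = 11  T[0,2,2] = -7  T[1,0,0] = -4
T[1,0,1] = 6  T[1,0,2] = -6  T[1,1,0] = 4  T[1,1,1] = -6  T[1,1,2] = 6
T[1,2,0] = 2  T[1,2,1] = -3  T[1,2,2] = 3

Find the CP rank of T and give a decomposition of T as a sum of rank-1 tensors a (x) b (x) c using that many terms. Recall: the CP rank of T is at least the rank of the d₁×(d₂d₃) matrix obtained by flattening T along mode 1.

Lower bound: the mode-2 unfolding of T (rows indexed by j, columns by (i,k) = (0,0), (0,1), (0,2), (1,0), (1,1), (1,2)) is [[-8, -18, 12, -4, 6, -6], [8, 18, -12, 4, -6, 6], [6, 11, -7, 2, -3, 3]].
There the 2×2 minor on rows j ∈ {0, 2}, columns (i,k) ∈ {(0,0), (0,1)} is det [[-8, -18], [6, 11]] = 20 ≠ 0, so this unfolding has rank ≥ 2; CP rank is at least every unfolding rank, so rank(T) ≥ 2. (Flattening ranks never certify an upper bound on CP rank; for that we must actually write T with 2 rank-1 terms.)
Upper bound — finding two terms. Write S_k = T[:,:,k] for the frontal slices: S₀ = [[-8, 8, 6], [-4, 4, 2]], S₁ = [[-18, 18, 11], [6, -6, -3]], S₂ = [[12, -12, -7], [-6, 6, 3]].
If T = a₁ (x) b₁ (x) c₁ + a₂ (x) b₂ (x) c₂ then each S_k = c₁[k]·a₁b₁ᵀ + c₂[k]·a₂b₂ᵀ. S₀ and S₁ are linearly independent, so a₁b₁ᵀ and a₂b₂ᵀ must span the same plane of matrices: they are the rank-1 matrices of the form x·S₀ + y·S₁.
The 2×2 minor of x·S₀ + y·S₁ on rows {0,1}, columns {0,2} is 8·x² − 4·xy − 12·y² = 4·(2·x − 3·y)(x + y), vanishing at (x:y) = (3:2) and (1:-1).
M₁ = 3·S₀ + 2·S₁ = [[-60, 60, 40], [0, 0, 0]] = (-20)·[1, 0][3, -3, -2]ᵀ and M₂ = S₀ − S₁ = [[10, -10, -5], [-10, 10, 5]] = 5·[1, -1][2, -2, -1]ᵀ, so take a₁ = [1, 0], b₁ = [3, -3, -2], a₂ = [1, -1], b₂ = [2, -2, -1].
Each slice is an integer combination of E₁ = a₁b₁ᵀ and E₂ = a₂b₂ᵀ: S₀ = −4·E₁ + 2·E₂, S₁ = −4·E₁ − 3·E₂, S₂ = 2·E₁ + 3·E₂; reading off coefficients, c₁ = [-4, -4, 2] and c₂ = [2, -3, 3].
Hence T = [1, 0] (x) [3, -3, -2] (x) [-4, -4, 2] + [1, -1] (x) [2, -2, -1] (x) [2, -3, 3], so rank(T) ≤ 2.
These bounds meet, so rank(T) = 2.

rank(T) = 2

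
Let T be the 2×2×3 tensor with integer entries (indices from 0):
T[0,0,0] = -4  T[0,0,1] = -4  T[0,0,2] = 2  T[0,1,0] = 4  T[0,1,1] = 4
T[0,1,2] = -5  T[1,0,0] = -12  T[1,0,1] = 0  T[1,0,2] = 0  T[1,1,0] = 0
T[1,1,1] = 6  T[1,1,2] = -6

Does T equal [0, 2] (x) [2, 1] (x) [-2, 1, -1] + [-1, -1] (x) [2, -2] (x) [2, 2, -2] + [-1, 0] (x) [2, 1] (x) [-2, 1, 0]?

Reconstruct entry (0,0,0) from the claimed factors: Σₗ aₗ[0]bₗ[0]cₗ[0] = (0)·(2)·(-2) + (-1)·(2)·(2) + (-1)·(2)·(-2) = 0, but T[0,0,0] = -4. The claim is false.

No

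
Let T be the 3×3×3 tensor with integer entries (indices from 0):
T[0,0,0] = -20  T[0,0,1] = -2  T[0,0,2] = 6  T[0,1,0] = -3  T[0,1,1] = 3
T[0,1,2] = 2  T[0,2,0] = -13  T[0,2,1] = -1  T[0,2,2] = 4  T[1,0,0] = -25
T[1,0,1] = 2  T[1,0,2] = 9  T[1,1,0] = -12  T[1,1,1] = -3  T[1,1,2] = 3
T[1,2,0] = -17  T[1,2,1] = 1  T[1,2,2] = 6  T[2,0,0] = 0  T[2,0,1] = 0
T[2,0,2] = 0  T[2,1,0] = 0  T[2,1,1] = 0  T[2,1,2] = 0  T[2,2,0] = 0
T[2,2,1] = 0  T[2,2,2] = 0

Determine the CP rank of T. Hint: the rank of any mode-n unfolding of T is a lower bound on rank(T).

Lower bound: the mode-1 unfolding of T (rows indexed by i, columns by (j,k) = (0,0), (0,1), (0,2), (1,0), (1,1), (1,2), (2,0), (2,1), (2,2)) is [[-20, -2, 6, -3, 3, 2, -13, -1, 4], [-25, 2, 9, -12, -3, 3, -17, 1, 6], [0, 0, 0, 0, 0, 0, 0, 0, 0]].
There the 2×2 minor on rows i ∈ {0, 1}, columns (j,k) ∈ {(0,0), (0,1)} is det [[-20, -2], [-25, 2]] = -90 ≠ 0, so this unfolding has rank ≥ 2; CP rank is at least every unfolding rank, so rank(T) ≥ 2. (This is only a lower bound: in general the CP rank may exceed every unfolding rank, so we still need to exhibit 2 rank-1 terms summing to T.)
Upper bound — finding two terms. Write S_k = T[:,:,k] for the frontal slices: S₀ = [[-20, -3, -13], [-25, -12, -17], [0, 0, 0]], S₁ = [[-2, 3, -1], [2, -3, 1], [0, 0, 0]], S₂ = [[6, 2, 4], [9, 3, 6], [0, 0, 0]].
If T = a₁ ⊗ b₁ ⊗ c₁ + a₂ ⊗ b₂ ⊗ c₂ then each S_k = c₁[k]·a₁b₁ᵀ + c₂[k]·a₂b₂ᵀ. S₀ and S₁ are linearly independent, so a₁b₁ᵀ and a₂b₂ᵀ must span the same plane of matrices: they are the rank-1 matrices of the form x·S₀ + y·S₁.
The 2×2 minor of x·S₀ + y·S₁ on rows {0,1}, columns {0,1} is 165·x² + 165·xy = 165·(x + y)(x), vanishing at (x:y) = (1:-1) and (0:1).
M₁ = S₀ − S₁ = [[-18, -6, -12], [-27, -9, -18], [0, 0, 0]] = (-3)·[2, 3, 0][3, 1, 2]ᵀ and M₂ = S₁ = [[-2, 3, -1], [2, -3, 1], [0, 0, 0]] = −[1, -1, 0][2, -3, 1]ᵀ, so take a₁ = [2, 3, 0], b₁ = [3, 1, 2], a₂ = [1, -1, 0], b₂ = [2, -3, 1].
Each slice is an integer combination of E₁ = a₁b₁ᵀ and E₂ = a₂b₂ᵀ: S₀ = −3·E₁ − E₂, S₁ = −E₂, S₂ = E₁; reading off coefficients, c₁ = [-3, 0, 1] and c₂ = [-1, -1, 0].
Hence T = [2, 3, 0] ⊗ [3, 1, 2] ⊗ [-3, 0, 1] + [1, -1, 0] ⊗ [2, -3, 1] ⊗ [-1, -1, 0], so rank(T) ≤ 2.
These bounds meet, so rank(T) = 2.

2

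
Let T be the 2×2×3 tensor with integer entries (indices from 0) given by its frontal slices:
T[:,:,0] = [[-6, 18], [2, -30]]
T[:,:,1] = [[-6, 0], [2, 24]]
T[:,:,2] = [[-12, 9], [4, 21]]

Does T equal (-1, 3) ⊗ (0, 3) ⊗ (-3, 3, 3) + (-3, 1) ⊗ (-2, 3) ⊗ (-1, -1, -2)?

Reconstruct entrywise from the claimed factors. For example, T[1,0,1] = 2 and Σₗ aₗ[1]bₗ[0]cₗ[1] = (3)·(0)·(3) + (1)·(-2)·(-1) = 2; checking all 12 entries, every one matches. The claim holds.

Yes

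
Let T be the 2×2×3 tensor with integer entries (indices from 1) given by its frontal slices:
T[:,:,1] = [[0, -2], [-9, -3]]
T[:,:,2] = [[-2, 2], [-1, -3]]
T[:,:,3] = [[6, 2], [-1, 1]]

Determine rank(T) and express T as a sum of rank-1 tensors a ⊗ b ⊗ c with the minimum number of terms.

Lower bound: the mode-3 unfolding of T (rows indexed by k, columns by (i,j) = (1,1), (1,2), (2,1), (2,2)) is [[0, -2, -9, -3], [-2, 2, -1, -3], [6, 2, -1, 1]].
There the 3×3 minor on rows k ∈ {1, 2, 3}, columns (i,j) ∈ {(1,1), (1,2), (2,1)} is det [[0, -2, -9], [-2, 2, -1], [6, 2, -1]] = 160 ≠ 0, so this unfolding has rank ≥ 3; CP rank is at least every unfolding rank, so rank(T) ≥ 3. (This is only a lower bound: in general the CP rank may exceed every unfolding rank, so we still need to exhibit 3 rank-1 terms summing to T.)
Upper bound: T is a sum of 3 rank-1 terms, T = [0, 1] ⊗ [2, 1] ⊗ [-4, -2, 2] + [1, -1] ⊗ [1, 0] ⊗ [2, -4, 4] + [2, -1] ⊗ [1, 1] ⊗ [-1, 1, 1] (written with every a and b primitive with positive leading entry and the scale carried by c; CP decompositions are not unique, and this one is verified by expanding entrywise), so rank(T) ≤ 3.
These bounds meet, so rank(T) = 3.
Check entry T[2,1,1] = -9: (1)·(2)·(-4) + (-1)·(1)·(2) + (-1)·(1)·(-1) = -9.

rank(T) = 3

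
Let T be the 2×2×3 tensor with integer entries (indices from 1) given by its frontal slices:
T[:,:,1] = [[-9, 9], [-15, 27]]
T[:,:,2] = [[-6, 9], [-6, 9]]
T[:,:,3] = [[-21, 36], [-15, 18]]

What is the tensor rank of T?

2

Lower bound: in the mode-2 unfolding of T (rows indexed by j, columns by (i,k)) the 2×2 minor on rows j ∈ {1, 2}, columns (i,k) ∈ {(1,1), (1,2)} is det [[-9, -6], [9, 9]] = -27 ≠ 0, so that unfolding has rank ≥ 2 and hence rank(T) ≥ 2 (CP rank is at least every unfolding rank, though it can be larger).
Upper bound: with S_k = T[:,:,k], the two rank-1 terms a₁b₁ᵀ, a₂b₂ᵀ are the rank-1 members of the pencil x·S₁ + y·S₂.
det(x·S₁ + y·S₂) is −108·x² − 54·xy = (-54)·(2·x + y)(x), vanishing at (x:y) = (1:-2) and (0:1).
M₁ = S₁ − 2·S₂ = [[3, -9], [-3, 9]] = 3·[1, -1][1, -3]ᵀ and M₂ = S₂ = [[-6, 9], [-6, 9]] = (-3)·[1, 1][2, -3]ᵀ, so take a₁ = [1, -1], b₁ = [1, -3], a₂ = [1, 1], b₂ = [2, -3].
Each slice is an integer combination of E₁ = a₁b₁ᵀ and E₂ = a₂b₂ᵀ: S₁ = 3·E₁ − 6·E₂, S₂ = −3·E₂, S₃ = −3·E₁ − 9·E₂; reading off coefficients, c₁ = [3, 0, -3] and c₂ = [-6, -3, -9].
Hence T = [1, -1] ⊗ [1, -3] ⊗ [3, 0, -3] + [1, 1] ⊗ [2, -3] ⊗ [-6, -3, -9], so rank(T) ≤ 2.
These bounds meet, so rank(T) = 2.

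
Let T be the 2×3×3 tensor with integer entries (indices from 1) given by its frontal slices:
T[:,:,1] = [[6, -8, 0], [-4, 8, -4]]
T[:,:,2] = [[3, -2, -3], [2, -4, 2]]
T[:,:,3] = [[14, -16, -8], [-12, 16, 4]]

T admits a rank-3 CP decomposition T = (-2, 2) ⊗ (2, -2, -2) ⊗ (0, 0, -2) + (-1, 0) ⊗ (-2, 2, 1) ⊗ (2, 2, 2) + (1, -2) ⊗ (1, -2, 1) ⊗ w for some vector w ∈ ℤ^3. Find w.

Subtract the known terms from T to get the rank-1 residual R = (1, -2) ⊗ (1, -2, 1) ⊗ w, so R[i,j,k] = a[i]·b[j]·w[k]. Pick indices with nonzero a[1]·b[1] = (1)·(1) = 1. Only the fibre through (1,1,·) is needed: R[1,1,:] = T[1,1,:] − Σₗ aₗ[1]bₗ[1]cₗ = [6, 3, 14] − (-2)·(2)·(0, 0, -2) − (-1)·(-2)·(2, 2, 2) = [2, -1, 2]. Then w[k] = R[1,1,k] / 1 for each k, giving w = [2, -1, 2] / 1 = (2, -1, 2).

w = (2, -1, 2)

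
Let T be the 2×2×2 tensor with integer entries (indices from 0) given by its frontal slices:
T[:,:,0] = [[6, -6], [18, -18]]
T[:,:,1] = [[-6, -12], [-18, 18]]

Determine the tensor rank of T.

2

Lower bound: the mode-3 unfolding of T (rows indexed by k, columns by (i,j) = (0,0), (0,1), (1,0), (1,1)) is [[6, -6, 18, -18], [-6, -12, -18, 18]].
There the 2×2 minor on rows k ∈ {0, 1}, columns (i,j) ∈ {(0,0), (0,1)} is det [[6, -6], [-6, -12]] = -108 ≠ 0, so this unfolding has rank ≥ 2; CP rank is at least every unfolding rank, so rank(T) ≥ 2. (Unfolding ranks only ever bound the CP rank from below — rank(T) can be strictly larger than all of them — so the matching upper bound has to come from an explicit 2-term decomposition.)
Upper bound — finding two terms. Write S_k = T[:,:,k] for the frontal slices: S₀ = [[6, -6], [18, -18]], S₁ = [[-6, -12], [-18, 18]].
If T = a₁ ⊗ b₁ ⊗ c₁ + a₂ ⊗ b₂ ⊗ c₂ then each S_k = c₁[k]·a₁b₁ᵀ + c₂[k]·a₂b₂ᵀ. S₀ and S₁ are linearly independent, so a₁b₁ᵀ and a₂b₂ᵀ must span the same plane of matrices: they are the rank-1 matrices of the form x·S₀ + y·S₁.
det(x·S₀ + y·S₁) is 324·xy − 324·y² = 324·(x − y)(y), vanishing at (x:y) = (1:1) and (1:0).
M₁ = S₀ + S₁ = [[0, -18], [0, 0]] = (-18)·[1, 0][0, 1]ᵀ and M₂ = S₀ = [[6, -6], [18, -18]] = 6·[1, 3][1, -1]ᵀ, so take a₁ = [1, 0], b₁ = [0, 1], a₂ = [1, 3], b₂ = [1, -1].
Each slice is an integer combination of E₁ = a₁b₁ᵀ and E₂ = a₂b₂ᵀ: S₀ = 6·E₂, S₁ = −18·E₁ − 6·E₂; reading off coefficients, c₁ = [0, -18] and c₂ = [6, -6].
Hence T = [1, 0] ⊗ [0, 1] ⊗ [0, -18] + [1, 3] ⊗ [1, -1] ⊗ [6, -6], so rank(T) ≤ 2.
These bounds meet, so rank(T) = 2.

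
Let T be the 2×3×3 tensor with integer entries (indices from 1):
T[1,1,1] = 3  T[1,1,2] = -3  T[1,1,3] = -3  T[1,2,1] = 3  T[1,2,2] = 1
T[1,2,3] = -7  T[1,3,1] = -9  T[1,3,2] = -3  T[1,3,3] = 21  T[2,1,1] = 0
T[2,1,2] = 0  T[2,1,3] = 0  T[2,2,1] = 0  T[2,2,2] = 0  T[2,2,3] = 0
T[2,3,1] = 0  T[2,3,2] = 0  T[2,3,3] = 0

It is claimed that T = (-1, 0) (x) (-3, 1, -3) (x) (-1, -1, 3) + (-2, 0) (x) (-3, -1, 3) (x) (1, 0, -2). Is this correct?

Reconstruct entrywise from the claimed factors. For example, T[1,2,3] = -7 and Σₗ aₗ[1]bₗ[2]cₗ[3] = (-1)·(1)·(3) + (-2)·(-1)·(-2) = -7; checking all 18 entries, every one matches. The claim holds.

Yes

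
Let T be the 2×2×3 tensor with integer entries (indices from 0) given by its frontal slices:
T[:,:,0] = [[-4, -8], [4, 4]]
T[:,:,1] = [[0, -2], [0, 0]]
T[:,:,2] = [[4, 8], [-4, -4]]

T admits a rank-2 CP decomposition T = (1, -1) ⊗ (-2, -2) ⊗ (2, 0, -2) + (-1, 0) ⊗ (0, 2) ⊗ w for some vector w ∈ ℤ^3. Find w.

Subtract the known terms from T to get the rank-1 residual R = (-1, 0) ⊗ (0, 2) ⊗ w, so R[i,j,k] = a[i]·b[j]·w[k]. Pick indices with nonzero a[0]·b[1] = (-1)·(2) = -2. Only the fibre through (0,1,·) is needed: R[0,1,:] = T[0,1,:] − Σₗ aₗ[0]bₗ[1]cₗ = [-8, -2, 8] − (1)·(-2)·(2, 0, -2) = [-4, -2, 4]. Then w[k] = R[0,1,k] / -2 for each k, giving w = [-4, -2, 4] / -2 = (2, 1, -2).

w = (2, 1, -2)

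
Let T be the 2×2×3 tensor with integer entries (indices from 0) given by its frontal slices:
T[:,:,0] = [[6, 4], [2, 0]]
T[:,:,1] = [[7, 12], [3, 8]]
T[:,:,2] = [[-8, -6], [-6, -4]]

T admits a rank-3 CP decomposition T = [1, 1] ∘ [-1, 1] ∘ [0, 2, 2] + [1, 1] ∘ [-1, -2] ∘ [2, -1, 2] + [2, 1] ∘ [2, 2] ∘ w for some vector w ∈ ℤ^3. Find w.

w = [2, 2, -1]

Subtract the known terms from T to get the rank-1 residual R = [2, 1] ∘ [2, 2] ∘ w, so R[i,j,k] = a[i]·b[j]·w[k]. Pick indices with nonzero a[0]·b[0] = (2)·(2) = 4. Only the fibre through (0,0,·) is needed: R[0,0,:] = T[0,0,:] − Σₗ aₗ[0]bₗ[0]cₗ = [6, 7, -8] − (1)·(-1)·[0, 2, 2] − (1)·(-1)·[2, -1, 2] = [8, 8, -4]. Then w[k] = R[0,0,k] / 4 for each k, giving w = [8, 8, -4] / 4 = [2, 2, -1].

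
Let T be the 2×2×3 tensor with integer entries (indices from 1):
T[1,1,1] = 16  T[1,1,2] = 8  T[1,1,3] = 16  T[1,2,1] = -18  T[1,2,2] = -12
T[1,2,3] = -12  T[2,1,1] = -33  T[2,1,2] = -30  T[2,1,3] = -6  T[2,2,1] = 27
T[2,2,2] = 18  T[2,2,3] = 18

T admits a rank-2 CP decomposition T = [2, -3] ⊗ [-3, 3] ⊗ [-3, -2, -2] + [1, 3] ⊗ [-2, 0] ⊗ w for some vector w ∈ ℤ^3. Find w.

w = [1, 2, -2]

Subtract the known terms from T to get the rank-1 residual R = [1, 3] ⊗ [-2, 0] ⊗ w, so R[i,j,k] = a[i]·b[j]·w[k]. Pick indices with nonzero a[1]·b[1] = (1)·(-2) = -2. Only the fibre through (1,1,·) is needed: R[1,1,:] = T[1,1,:] − Σₗ aₗ[1]bₗ[1]cₗ = [16, 8, 16] − (2)·(-3)·[-3, -2, -2] = [-2, -4, 4]. Then w[k] = R[1,1,k] / -2 for each k, giving w = [-2, -4, 4] / -2 = [1, 2, -2].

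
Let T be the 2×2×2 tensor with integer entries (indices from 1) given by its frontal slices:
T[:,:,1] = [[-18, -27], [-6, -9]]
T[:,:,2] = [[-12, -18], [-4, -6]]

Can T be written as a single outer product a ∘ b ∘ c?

Yes

If T = a ∘ b ∘ c then every fibre of T is a multiple of the corresponding factor, so read the factors off the fibres through the nonzero entry T[1,1,1] = -18.
The mode-1 fibre T[:,1,1] = [-18, -6] gives a = [3, 1] (primitive direction); the mode-2 fibre T[1,:,1] = [-18, -27] gives b = [2, 3]; then c[k] = T[1,1,k] / (a[1]·b[1]) = [-18, -12] / 6 = [-3, -2].
Expanding [3, 1] ∘ [2, 3] ∘ [-3, -2] reproduces all 8 entries of T, so T = [3, 1] ∘ [2, 3] ∘ [-3, -2] and rank(T) ≤ 1.
Equivalently every frontal slice T[:,:,k] is c[k] times the rank-1 matrix [3, 1] ∘ [2, 3]. So T has rank 1 (it is nonzero).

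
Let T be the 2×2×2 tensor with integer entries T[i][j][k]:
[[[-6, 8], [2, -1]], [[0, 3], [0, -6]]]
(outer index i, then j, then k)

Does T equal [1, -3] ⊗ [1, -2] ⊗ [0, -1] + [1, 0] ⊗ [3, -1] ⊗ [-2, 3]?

Reconstruct entrywise from the claimed factors. For example, T[1,1,1] = -6 and Σₗ aₗ[1]bₗ[1]cₗ[1] = (-3)·(-2)·(-1) + (0)·(-1)·(3) = -6; checking all 8 entries, every one matches. The claim holds.

Yes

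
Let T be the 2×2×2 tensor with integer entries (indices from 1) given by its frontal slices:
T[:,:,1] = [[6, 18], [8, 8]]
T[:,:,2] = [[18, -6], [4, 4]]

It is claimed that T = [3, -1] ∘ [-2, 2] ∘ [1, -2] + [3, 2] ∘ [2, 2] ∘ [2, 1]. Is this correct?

Reconstruct entry (2,1,1) from the claimed factors: Σₗ aₗ[2]bₗ[1]cₗ[1] = (-1)·(-2)·(1) + (2)·(2)·(2) = 10, but T[2,1,1] = 8. The claim is false.

No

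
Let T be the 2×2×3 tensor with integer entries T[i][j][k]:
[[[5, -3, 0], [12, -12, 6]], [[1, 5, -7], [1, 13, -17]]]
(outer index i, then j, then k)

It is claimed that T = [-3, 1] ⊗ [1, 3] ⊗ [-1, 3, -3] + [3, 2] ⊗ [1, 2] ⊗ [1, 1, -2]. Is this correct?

No

Reconstruct entry (0,0,0) from the claimed factors: Σₗ aₗ[0]bₗ[0]cₗ[0] = (-3)·(1)·(-1) + (3)·(1)·(1) = 6, but T[0,0,0] = 5. The claim is false.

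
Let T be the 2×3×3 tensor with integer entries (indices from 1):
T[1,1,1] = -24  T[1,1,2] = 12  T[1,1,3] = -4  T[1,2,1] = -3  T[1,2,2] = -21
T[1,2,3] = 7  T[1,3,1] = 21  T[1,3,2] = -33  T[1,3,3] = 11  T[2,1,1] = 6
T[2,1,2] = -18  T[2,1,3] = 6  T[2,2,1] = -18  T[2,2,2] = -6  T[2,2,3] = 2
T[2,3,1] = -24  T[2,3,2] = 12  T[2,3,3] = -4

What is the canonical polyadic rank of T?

Lower bound: the mode-2 unfolding of T (rows indexed by j, columns by (i,k) = (1,1), (1,2), (1,3), (2,1), (2,2), (2,3)) is [[-24, 12, -4, 6, -18, 6], [-3, -21, 7, -18, -6, 2], [21, -33, 11, -24, 12, -4]].
There the 2×2 minor on rows j ∈ {1, 2}, columns (i,k) ∈ {(1,1), (1,2)} is det [[-24, 12], [-3, -21]] = 540 ≠ 0, so this unfolding has rank ≥ 2; CP rank is at least every unfolding rank, so rank(T) ≥ 2. (Flattening ranks never certify an upper bound on CP rank; for that we must actually write T with 2 rank-1 terms.)
Upper bound — finding two terms. Write S_k = T[:,:,k] for the frontal slices: S₁ = [[-24, -3, 21], [6, -18, -24]], S₂ = [[12, -21, -33], [-18, -6, 12]], S₃ = [[-4, 7, 11], [6, 2, -4]].
If T = a₁ ⊗ b₁ ⊗ c₁ + a₂ ⊗ b₂ ⊗ c₂ then each S_k = c₁[k]·a₁b₁ᵀ + c₂[k]·a₂b₂ᵀ. S₁ and S₂ are linearly independent, so a₁b₁ᵀ and a₂b₂ᵀ must span the same plane of matrices: they are the rank-1 matrices of the form x·S₁ + y·S₂.
The 2×2 minor of x·S₁ + y·S₂ on rows {1,2}, columns {1,2} is 450·x² − 450·y² = 450·(x − y)(x + y), vanishing at (x:y) = (1:1) and (1:-1).
M₁ = S₁ + S₂ = [[-12, -24, -12], [-12, -24, -12]] = (-12)·[1, 1][1, 2, 1]ᵀ and M₂ = S₁ − S₂ = [[-36, 18, 54], [24, -12, -36]] = (-6)·[3, -2][2, -1, -3]ᵀ, so take a₁ = [1, 1], b₁ = [1, 2, 1], a₂ = [3, -2], b₂ = [2, -1, -3].
Each slice is an integer combination of E₁ = a₁b₁ᵀ and E₂ = a₂b₂ᵀ: S₁ = −6·E₁ − 3·E₂, S₂ = −6·E₁ + 3·E₂, S₃ = 2·E₁ − E₂; reading off coefficients, c₁ = [-6, -6, 2] and c₂ = [-3, 3, -1].
Hence T = [1, 1] ⊗ [1, 2, 1] ⊗ [-6, -6, 2] + [3, -2] ⊗ [2, -1, -3] ⊗ [-3, 3, -1], so rank(T) ≤ 2.
These bounds meet, so rank(T) = 2.
Check entry T[2,3,2] = 12: (1)·(1)·(-6) + (-2)·(-3)·(3) = 12.

2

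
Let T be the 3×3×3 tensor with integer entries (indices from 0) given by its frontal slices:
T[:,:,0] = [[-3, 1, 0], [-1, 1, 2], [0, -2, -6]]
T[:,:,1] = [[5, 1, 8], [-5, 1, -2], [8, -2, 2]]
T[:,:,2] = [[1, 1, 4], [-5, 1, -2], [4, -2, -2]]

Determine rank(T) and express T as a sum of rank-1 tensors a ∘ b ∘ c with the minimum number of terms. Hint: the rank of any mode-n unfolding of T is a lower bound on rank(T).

rank(T) = 3

Lower bound: the mode-1 unfolding of T (rows indexed by i, columns by (j,k) = (0,0), (0,1), (0,2), (1,0), (1,1), (1,2), (2,0), (2,1), (2,2)) is [[-3, 5, 1, 1, 1, 1, 0, 8, 4], [-1, -5, -5, 1, 1, 1, 2, -2, -2], [0, 8, 4, -2, -2, -2, -6, 2, -2]].
There the 3×3 minor on rows i ∈ {0, 1, 2}, columns (j,k) ∈ {(0,0), (0,1), (0,2)} is det [[-3, 5, 1], [-1, -5, -5], [0, 8, 4]] = -48 ≠ 0, so this unfolding has rank ≥ 3; CP rank is at least every unfolding rank, so rank(T) ≥ 3. (Unfolding ranks only ever bound the CP rank from below — rank(T) can be strictly larger than all of them — so the matching upper bound has to come from an explicit 3-term decomposition.)
Upper bound: T is a sum of 3 rank-1 terms, T = (1, -1, 1) ∘ (1, 0, 1) ∘ (0, 4, 4) + (1, 0, 1) ∘ (1, 0, 1) ∘ (-2, 2, -2) + (1, 1, -2) ∘ (1, -1, -2) ∘ (-1, -1, -1) (written with every a and b primitive with positive leading entry and the scale carried by c; CP decompositions are not unique, and this one is verified by expanding entrywise), so rank(T) ≤ 3.
These bounds meet, so rank(T) = 3.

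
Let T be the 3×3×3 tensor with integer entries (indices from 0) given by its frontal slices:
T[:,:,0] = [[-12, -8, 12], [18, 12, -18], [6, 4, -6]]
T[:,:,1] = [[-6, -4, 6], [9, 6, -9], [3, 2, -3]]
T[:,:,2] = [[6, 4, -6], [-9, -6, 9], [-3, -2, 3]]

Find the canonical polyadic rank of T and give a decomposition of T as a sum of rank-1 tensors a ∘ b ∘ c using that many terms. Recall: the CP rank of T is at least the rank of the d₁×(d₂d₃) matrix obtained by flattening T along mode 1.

Lower bound: T ≠ 0 (e.g. T[0,0,0] = -12), so rank(T) ≥ 1.
Upper bound: if T = a ∘ b ∘ c then every fibre of T is a multiple of the corresponding factor, so read the factors off the fibres through the nonzero entry T[0,0,0] = -12.
The mode-1 fibre T[:,0,0] = [-12, 18, 6] gives a = (2, -3, -1) (primitive direction); the mode-2 fibre T[0,:,0] = [-12, -8, 12] gives b = (3, 2, -3); then c[k] = T[0,0,k] / (a[0]·b[0]) = [-12, -6, 6] / 6 = (-2, -1, 1).
Expanding (2, -3, -1) ∘ (3, 2, -3) ∘ (-2, -1, 1) reproduces all 27 entries of T, so T = (2, -3, -1) ∘ (3, 2, -3) ∘ (-2, -1, 1) and rank(T) ≤ 1.
These bounds meet, so rank(T) = 1.
Check entry T[2,1,0] = 4: (-1)·(2)·(-2) = 4.

rank(T) = 1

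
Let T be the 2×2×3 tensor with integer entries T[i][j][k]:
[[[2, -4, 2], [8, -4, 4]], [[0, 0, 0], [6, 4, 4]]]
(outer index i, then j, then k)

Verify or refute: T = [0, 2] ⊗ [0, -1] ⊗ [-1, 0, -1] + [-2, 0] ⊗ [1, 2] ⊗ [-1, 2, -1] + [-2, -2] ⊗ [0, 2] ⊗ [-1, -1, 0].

Reconstruct entry (1,1,2) from the claimed factors: Σₗ aₗ[1]bₗ[1]cₗ[2] = (2)·(-1)·(-1) + (0)·(2)·(-1) + (-2)·(2)·(0) = 2, but T[1,1,2] = 4. The claim is false.

No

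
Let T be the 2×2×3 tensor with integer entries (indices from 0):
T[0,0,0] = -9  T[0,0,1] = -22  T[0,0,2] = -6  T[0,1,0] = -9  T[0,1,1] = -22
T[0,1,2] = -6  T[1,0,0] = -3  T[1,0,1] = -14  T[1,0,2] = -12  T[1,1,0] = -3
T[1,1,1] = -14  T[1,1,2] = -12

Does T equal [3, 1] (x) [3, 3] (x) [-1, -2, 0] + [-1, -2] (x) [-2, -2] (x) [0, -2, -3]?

Yes

Reconstruct entrywise from the claimed factors. For example, T[1,1,0] = -3 and Σₗ aₗ[1]bₗ[1]cₗ[0] = (1)·(3)·(-1) + (-2)·(-2)·(0) = -3; checking all 12 entries, every one matches. The claim holds.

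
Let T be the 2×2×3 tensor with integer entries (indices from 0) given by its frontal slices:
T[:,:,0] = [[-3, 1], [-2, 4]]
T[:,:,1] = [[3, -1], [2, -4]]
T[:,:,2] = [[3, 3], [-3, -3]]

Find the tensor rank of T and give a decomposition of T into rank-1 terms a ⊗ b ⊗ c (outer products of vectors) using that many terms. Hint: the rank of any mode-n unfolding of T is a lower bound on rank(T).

Lower bound: in the mode-1 unfolding of T (rows indexed by i, columns by (j,k)) the 2×2 minor on rows i ∈ {0, 1}, columns (j,k) ∈ {(0,0), (0,2)} is det [[-3, 3], [-2, -3]] = 15 ≠ 0, so that unfolding has rank ≥ 2 and hence rank(T) ≥ 2 (CP rank is at least every unfolding rank, though it can be larger).
Upper bound: with S_k = T[:,:,k], the two rank-1 terms a₁b₁ᵀ, a₂b₂ᵀ are the rank-1 members of the pencil x·S₀ + y·S₂.
det(x·S₀ + y·S₂) is −10·x² + 30·xy = (-10)·(x − 3·y)(x), vanishing at (x:y) = (3:1) and (0:1).
M₁ = 3·S₀ + S₂ = [[-6, 6], [-9, 9]] = (-3)·[2, 3][1, -1]ᵀ and M₂ = S₂ = [[3, 3], [-3, -3]] = 3·[1, -1][1, 1]ᵀ, so take a₁ = [2, 3], b₁ = [1, -1], a₂ = [1, -1], b₂ = [1, 1].
Each slice is an integer combination of E₁ = a₁b₁ᵀ and E₂ = a₂b₂ᵀ: S₀ = −E₁ − E₂, S₁ = E₁ + E₂, S₂ = 3·E₂; reading off coefficients, c₁ = [-1, 1, 0] and c₂ = [-1, 1, 3].
Hence T = [2, 3] ⊗ [1, -1] ⊗ [-1, 1, 0] + [1, -1] ⊗ [1, 1] ⊗ [-1, 1, 3], so rank(T) ≤ 2.
These bounds meet, so rank(T) = 2.

rank(T) = 2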